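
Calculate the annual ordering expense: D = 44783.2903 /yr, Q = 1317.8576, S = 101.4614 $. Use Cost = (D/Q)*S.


Number of orders = D/Q = 33.9819
Cost = 33.9819 * 101.4614 = 3447.8500

3447.8500 $/yr


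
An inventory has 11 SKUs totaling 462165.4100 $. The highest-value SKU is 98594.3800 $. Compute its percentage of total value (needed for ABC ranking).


Top item = 98594.3800
Total = 462165.4100
Percentage = 98594.3800 / 462165.4100 * 100 = 21.3331

21.3331%


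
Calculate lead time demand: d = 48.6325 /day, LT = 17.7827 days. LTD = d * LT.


LTD = 48.6325 * 17.7827 = 864.8172

864.8172 units


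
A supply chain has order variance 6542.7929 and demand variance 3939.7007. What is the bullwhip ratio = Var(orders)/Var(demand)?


BW = 6542.7929 / 3939.7007 = 1.6607

1.6607


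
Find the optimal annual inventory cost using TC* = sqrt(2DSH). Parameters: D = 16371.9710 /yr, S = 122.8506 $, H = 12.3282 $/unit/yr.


2*D*S*H = 49591576.6135
TC* = sqrt(49591576.6135) = 7042.1287

7042.1287 $/yr


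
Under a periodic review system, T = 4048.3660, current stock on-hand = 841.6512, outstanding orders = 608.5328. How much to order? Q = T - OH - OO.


Inventory position = OH + OO = 841.6512 + 608.5328 = 1450.1840
Q = 4048.3660 - 1450.1840 = 2598.1820

2598.1820 units


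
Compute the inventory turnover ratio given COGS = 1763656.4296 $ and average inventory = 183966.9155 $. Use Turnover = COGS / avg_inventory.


Turnover = 1763656.4296 / 183966.9155 = 9.5868

9.5868


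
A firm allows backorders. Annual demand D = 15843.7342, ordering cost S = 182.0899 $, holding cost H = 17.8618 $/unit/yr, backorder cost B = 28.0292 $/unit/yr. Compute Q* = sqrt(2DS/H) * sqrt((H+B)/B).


sqrt(2DS/H) = 568.3608
sqrt((H+B)/B) = 1.2796
Q* = 568.3608 * 1.2796 = 727.2479

727.2479 units


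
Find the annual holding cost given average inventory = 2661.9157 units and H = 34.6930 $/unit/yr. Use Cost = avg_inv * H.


Cost = 2661.9157 * 34.6930 = 92349.8414

92349.8414 $/yr


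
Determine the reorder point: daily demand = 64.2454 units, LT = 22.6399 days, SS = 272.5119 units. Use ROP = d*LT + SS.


d*LT = 64.2454 * 22.6399 = 1454.5094
ROP = 1454.5094 + 272.5119 = 1727.0213

1727.0213 units


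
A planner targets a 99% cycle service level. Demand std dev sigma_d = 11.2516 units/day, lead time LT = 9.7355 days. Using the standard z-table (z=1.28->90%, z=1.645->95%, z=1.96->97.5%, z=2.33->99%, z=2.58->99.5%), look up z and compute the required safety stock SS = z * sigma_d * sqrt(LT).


From the table, SL = 99% corresponds to z = 2.33
sqrt(LT) = sqrt(9.7355) = 3.1202
SS = 2.33 * 11.2516 * 3.1202 = 81.7993

81.7993 units


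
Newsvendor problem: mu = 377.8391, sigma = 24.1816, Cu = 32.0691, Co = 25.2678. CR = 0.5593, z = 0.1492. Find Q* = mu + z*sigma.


CR = Cu/(Cu+Co) = 32.0691/(32.0691+25.2678) = 0.5593
z = 0.1492
Q* = 377.8391 + 0.1492 * 24.1816 = 381.4470

381.4470 units


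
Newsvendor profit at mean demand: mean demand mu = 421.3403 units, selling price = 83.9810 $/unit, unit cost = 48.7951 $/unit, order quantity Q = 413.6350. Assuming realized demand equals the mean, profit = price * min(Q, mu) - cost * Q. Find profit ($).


Sales at mu = min(413.6350, 421.3403) = 413.6350
Revenue = 83.9810 * 413.6350 = 34737.4809
Total cost = 48.7951 * 413.6350 = 20183.3612
Profit = 34737.4809 - 20183.3612 = 14554.1197

14554.1197 $


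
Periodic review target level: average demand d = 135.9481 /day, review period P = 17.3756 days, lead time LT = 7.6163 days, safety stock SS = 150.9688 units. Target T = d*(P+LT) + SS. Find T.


P + LT = 24.9919
d*(P+LT) = 135.9481 * 24.9919 = 3397.6013
T = 3397.6013 + 150.9688 = 3548.5701

3548.5701 units


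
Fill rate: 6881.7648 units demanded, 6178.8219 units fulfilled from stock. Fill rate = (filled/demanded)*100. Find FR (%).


FR = 6178.8219 / 6881.7648 * 100 = 89.7854

89.7854%


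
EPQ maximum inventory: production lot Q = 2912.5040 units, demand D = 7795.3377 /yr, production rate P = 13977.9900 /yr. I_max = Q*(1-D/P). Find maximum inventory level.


D/P = 0.5577
1 - D/P = 0.4423
I_max = 2912.5040 * 0.4423 = 1288.2396

1288.2396 units


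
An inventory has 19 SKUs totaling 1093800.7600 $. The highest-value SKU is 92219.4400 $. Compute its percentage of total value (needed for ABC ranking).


Top item = 92219.4400
Total = 1093800.7600
Percentage = 92219.4400 / 1093800.7600 * 100 = 8.4311

8.4311%


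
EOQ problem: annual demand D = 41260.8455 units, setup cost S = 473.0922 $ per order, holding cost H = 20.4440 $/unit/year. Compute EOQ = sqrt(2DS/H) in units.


2*D*S = 2 * 41260.8455 * 473.0922 = 39040368.3429
2*D*S/H = 1909624.7477
EOQ = sqrt(1909624.7477) = 1381.8917

1381.8917 units


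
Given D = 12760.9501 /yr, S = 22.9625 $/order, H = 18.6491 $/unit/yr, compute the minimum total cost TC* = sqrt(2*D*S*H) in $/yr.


2*D*S*H = 10929242.2699
TC* = sqrt(10929242.2699) = 3305.9405

3305.9405 $/yr


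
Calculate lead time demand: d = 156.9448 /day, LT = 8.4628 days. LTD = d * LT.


LTD = 156.9448 * 8.4628 = 1328.1925

1328.1925 units


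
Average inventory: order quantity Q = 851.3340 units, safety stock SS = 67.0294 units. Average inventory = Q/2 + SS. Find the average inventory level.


Q/2 = 425.6670
Avg = 425.6670 + 67.0294 = 492.6964

492.6964 units


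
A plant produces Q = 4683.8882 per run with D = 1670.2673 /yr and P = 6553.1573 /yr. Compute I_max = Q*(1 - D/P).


D/P = 0.2549
1 - D/P = 0.7451
I_max = 4683.8882 * 0.7451 = 3490.0598

3490.0598 units


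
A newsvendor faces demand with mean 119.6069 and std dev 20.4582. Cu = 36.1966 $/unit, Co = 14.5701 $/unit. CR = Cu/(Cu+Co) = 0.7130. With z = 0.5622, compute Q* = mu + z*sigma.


CR = Cu/(Cu+Co) = 36.1966/(36.1966+14.5701) = 0.7130
z = 0.5622
Q* = 119.6069 + 0.5622 * 20.4582 = 131.1085

131.1085 units


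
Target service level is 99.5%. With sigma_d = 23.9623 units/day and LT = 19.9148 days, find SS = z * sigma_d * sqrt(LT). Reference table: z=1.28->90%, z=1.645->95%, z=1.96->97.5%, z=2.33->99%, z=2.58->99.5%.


From the table, SL = 99.5% corresponds to z = 2.58
sqrt(LT) = sqrt(19.9148) = 4.4626
SS = 2.58 * 23.9623 * 4.4626 = 275.8901

275.8901 units


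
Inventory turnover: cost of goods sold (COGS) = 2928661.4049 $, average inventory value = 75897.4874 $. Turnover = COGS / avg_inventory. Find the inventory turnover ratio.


Turnover = 2928661.4049 / 75897.4874 = 38.5871

38.5871


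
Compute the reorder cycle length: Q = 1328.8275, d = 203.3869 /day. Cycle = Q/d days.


Cycle = 1328.8275 / 203.3869 = 6.5335

6.5335 days


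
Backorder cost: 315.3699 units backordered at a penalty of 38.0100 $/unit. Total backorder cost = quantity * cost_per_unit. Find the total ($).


Total = 315.3699 * 38.0100 = 11987.2099

11987.2099 $


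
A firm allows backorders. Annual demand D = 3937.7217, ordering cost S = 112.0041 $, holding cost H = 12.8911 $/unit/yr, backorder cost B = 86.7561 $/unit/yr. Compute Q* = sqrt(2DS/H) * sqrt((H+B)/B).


sqrt(2DS/H) = 261.5830
sqrt((H+B)/B) = 1.0717
Q* = 261.5830 * 1.0717 = 280.3445

280.3445 units


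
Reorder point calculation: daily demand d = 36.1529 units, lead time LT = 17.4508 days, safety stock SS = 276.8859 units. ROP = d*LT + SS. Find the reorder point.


d*LT = 36.1529 * 17.4508 = 630.8970
ROP = 630.8970 + 276.8859 = 907.7829

907.7829 units


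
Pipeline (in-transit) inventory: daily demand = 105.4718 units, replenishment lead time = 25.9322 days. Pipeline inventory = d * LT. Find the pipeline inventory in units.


Pipeline = 105.4718 * 25.9322 = 2735.1158

2735.1158 units


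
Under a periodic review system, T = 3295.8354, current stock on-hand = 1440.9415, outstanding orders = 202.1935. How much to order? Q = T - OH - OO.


Inventory position = OH + OO = 1440.9415 + 202.1935 = 1643.1350
Q = 3295.8354 - 1643.1350 = 1652.7004

1652.7004 units


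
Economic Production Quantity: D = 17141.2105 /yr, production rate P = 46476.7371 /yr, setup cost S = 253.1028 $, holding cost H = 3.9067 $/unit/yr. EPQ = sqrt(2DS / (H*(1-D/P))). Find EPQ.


1 - D/P = 1 - 0.3688 = 0.6312
H*(1-D/P) = 2.4659
2DS = 8676976.7459
EPQ = sqrt(3518844.8055) = 1875.8584

1875.8584 units


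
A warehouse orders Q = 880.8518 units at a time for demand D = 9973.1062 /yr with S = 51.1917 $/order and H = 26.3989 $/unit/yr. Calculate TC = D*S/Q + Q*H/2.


Ordering cost = D*S/Q = 579.5984
Holding cost = Q*H/2 = 11626.7593
TC = 579.5984 + 11626.7593 = 12206.3577

12206.3577 $/yr


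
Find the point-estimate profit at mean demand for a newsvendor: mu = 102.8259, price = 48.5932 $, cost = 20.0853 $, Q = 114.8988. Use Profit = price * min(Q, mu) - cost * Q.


Sales at mu = min(114.8988, 102.8259) = 102.8259
Revenue = 48.5932 * 102.8259 = 4996.6395
Total cost = 20.0853 * 114.8988 = 2307.7769
Profit = 4996.6395 - 2307.7769 = 2688.8627

2688.8627 $


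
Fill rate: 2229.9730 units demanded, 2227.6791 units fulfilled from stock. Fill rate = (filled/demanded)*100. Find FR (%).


FR = 2227.6791 / 2229.9730 * 100 = 99.8971

99.8971%


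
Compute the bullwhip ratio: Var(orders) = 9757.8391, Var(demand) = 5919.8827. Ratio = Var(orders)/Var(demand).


BW = 9757.8391 / 5919.8827 = 1.6483

1.6483


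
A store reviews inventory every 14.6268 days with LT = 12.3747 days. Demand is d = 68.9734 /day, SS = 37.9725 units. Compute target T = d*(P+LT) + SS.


P + LT = 27.0015
d*(P+LT) = 68.9734 * 27.0015 = 1862.3853
T = 1862.3853 + 37.9725 = 1900.3578

1900.3578 units


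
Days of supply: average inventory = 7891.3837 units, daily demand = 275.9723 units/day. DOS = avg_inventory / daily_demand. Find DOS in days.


DOS = 7891.3837 / 275.9723 = 28.5948

28.5948 days


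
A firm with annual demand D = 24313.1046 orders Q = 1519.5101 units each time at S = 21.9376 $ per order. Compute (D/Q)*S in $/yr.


Number of orders = D/Q = 16.0006
Cost = 16.0006 * 21.9376 = 351.0152

351.0152 $/yr


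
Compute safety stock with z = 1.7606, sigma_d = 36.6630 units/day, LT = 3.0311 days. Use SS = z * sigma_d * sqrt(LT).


sqrt(LT) = sqrt(3.0311) = 1.7410
SS = 1.7606 * 36.6630 * 1.7410 = 112.3799

112.3799 units


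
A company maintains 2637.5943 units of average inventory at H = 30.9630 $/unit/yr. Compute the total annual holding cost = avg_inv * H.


Cost = 2637.5943 * 30.9630 = 81667.8323

81667.8323 $/yr


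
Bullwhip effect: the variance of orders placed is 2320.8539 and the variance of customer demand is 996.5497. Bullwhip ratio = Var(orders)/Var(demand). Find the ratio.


BW = 2320.8539 / 996.5497 = 2.3289

2.3289


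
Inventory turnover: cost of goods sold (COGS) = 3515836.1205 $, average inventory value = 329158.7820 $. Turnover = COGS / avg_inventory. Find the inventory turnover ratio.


Turnover = 3515836.1205 / 329158.7820 = 10.6813

10.6813


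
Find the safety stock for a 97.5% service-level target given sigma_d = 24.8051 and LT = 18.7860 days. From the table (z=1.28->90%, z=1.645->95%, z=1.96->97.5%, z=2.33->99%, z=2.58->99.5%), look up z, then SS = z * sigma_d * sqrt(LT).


From the table, SL = 97.5% corresponds to z = 1.96
sqrt(LT) = sqrt(18.7860) = 4.3343
SS = 1.96 * 24.8051 * 4.3343 = 210.7241

210.7241 units


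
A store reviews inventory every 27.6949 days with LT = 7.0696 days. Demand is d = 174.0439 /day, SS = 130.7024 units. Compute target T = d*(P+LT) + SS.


P + LT = 34.7645
d*(P+LT) = 174.0439 * 34.7645 = 6050.5492
T = 6050.5492 + 130.7024 = 6181.2516

6181.2516 units


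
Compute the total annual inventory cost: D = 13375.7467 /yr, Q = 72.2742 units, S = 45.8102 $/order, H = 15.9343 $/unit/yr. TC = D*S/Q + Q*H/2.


Ordering cost = D*S/Q = 8478.0687
Holding cost = Q*H/2 = 575.8194
TC = 8478.0687 + 575.8194 = 9053.8881

9053.8881 $/yr


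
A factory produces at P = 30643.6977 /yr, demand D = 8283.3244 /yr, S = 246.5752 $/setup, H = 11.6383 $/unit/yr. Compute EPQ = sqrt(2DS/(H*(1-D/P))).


1 - D/P = 1 - 0.2703 = 0.7297
H*(1-D/P) = 8.4923
2DS = 4084924.7412
EPQ = sqrt(481012.7981) = 693.5509

693.5509 units


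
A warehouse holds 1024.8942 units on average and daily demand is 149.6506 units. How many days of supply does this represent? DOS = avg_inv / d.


DOS = 1024.8942 / 149.6506 = 6.8486

6.8486 days


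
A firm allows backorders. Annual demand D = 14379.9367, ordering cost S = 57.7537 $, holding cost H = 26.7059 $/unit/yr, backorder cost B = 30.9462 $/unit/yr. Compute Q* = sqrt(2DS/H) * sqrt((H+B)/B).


sqrt(2DS/H) = 249.3904
sqrt((H+B)/B) = 1.3649
Q* = 249.3904 * 1.3649 = 340.3954

340.3954 units


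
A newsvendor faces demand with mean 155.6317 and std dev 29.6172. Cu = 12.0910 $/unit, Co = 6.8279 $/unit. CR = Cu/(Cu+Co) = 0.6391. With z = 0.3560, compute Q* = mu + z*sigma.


CR = Cu/(Cu+Co) = 12.0910/(12.0910+6.8279) = 0.6391
z = 0.3560
Q* = 155.6317 + 0.3560 * 29.6172 = 166.1754

166.1754 units


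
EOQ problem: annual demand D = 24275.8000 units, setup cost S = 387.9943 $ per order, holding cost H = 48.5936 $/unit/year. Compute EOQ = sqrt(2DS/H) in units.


2*D*S = 2 * 24275.8000 * 387.9943 = 18837744.0559
2*D*S/H = 387658.9521
EOQ = sqrt(387658.9521) = 622.6226

622.6226 units


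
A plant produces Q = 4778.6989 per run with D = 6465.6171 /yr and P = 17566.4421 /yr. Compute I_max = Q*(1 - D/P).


D/P = 0.3681
1 - D/P = 0.6319
I_max = 4778.6989 * 0.6319 = 3019.8204

3019.8204 units


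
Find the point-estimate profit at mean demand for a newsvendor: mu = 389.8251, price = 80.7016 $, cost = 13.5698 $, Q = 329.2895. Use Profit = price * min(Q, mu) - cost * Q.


Sales at mu = min(329.2895, 389.8251) = 329.2895
Revenue = 80.7016 * 329.2895 = 26574.1895
Total cost = 13.5698 * 329.2895 = 4468.3927
Profit = 26574.1895 - 4468.3927 = 22105.7969

22105.7969 $


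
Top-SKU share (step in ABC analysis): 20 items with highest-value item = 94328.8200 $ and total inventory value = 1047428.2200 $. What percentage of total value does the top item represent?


Top item = 94328.8200
Total = 1047428.2200
Percentage = 94328.8200 / 1047428.2200 * 100 = 9.0058

9.0058%


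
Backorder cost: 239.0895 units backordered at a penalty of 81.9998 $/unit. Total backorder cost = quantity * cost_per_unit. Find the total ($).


Total = 239.0895 * 81.9998 = 19605.2912

19605.2912 $


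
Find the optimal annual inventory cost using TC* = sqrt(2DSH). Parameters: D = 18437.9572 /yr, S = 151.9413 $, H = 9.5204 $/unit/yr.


2*D*S*H = 53342557.2171
TC* = sqrt(53342557.2171) = 7303.5989

7303.5989 $/yr


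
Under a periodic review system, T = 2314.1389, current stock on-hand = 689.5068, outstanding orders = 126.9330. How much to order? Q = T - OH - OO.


Inventory position = OH + OO = 689.5068 + 126.9330 = 816.4398
Q = 2314.1389 - 816.4398 = 1497.6991

1497.6991 units


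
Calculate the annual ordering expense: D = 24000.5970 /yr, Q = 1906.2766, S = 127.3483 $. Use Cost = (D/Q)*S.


Number of orders = D/Q = 12.5903
Cost = 12.5903 * 127.3483 = 1603.3535

1603.3535 $/yr


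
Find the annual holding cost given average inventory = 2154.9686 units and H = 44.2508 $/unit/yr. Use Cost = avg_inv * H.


Cost = 2154.9686 * 44.2508 = 95359.0845

95359.0845 $/yr


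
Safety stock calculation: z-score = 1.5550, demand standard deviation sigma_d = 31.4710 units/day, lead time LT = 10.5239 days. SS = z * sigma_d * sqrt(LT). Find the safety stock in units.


sqrt(LT) = sqrt(10.5239) = 3.2441
SS = 1.5550 * 31.4710 * 3.2441 = 158.7557

158.7557 units


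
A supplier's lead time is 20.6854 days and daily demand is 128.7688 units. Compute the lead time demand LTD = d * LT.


LTD = 128.7688 * 20.6854 = 2663.6341

2663.6341 units


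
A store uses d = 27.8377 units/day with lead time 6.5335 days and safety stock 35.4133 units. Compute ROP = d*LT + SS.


d*LT = 27.8377 * 6.5335 = 181.8776
ROP = 181.8776 + 35.4133 = 217.2909

217.2909 units


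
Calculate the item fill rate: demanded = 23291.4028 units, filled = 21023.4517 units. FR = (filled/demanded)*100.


FR = 21023.4517 / 23291.4028 * 100 = 90.2627

90.2627%


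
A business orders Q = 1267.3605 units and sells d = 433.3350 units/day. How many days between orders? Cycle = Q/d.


Cycle = 1267.3605 / 433.3350 = 2.9247

2.9247 days


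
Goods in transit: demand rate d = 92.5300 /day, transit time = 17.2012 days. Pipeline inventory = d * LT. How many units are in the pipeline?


Pipeline = 92.5300 * 17.2012 = 1591.6270

1591.6270 units


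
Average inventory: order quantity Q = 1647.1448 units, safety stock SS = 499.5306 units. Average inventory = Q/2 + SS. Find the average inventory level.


Q/2 = 823.5724
Avg = 823.5724 + 499.5306 = 1323.1030

1323.1030 units


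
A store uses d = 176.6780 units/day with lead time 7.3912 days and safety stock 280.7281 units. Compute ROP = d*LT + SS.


d*LT = 176.6780 * 7.3912 = 1305.8624
ROP = 1305.8624 + 280.7281 = 1586.5905

1586.5905 units


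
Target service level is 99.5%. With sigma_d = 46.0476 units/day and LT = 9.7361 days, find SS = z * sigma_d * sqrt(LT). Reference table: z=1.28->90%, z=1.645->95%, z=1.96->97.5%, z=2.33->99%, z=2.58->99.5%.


From the table, SL = 99.5% corresponds to z = 2.58
sqrt(LT) = sqrt(9.7361) = 3.1203
SS = 2.58 * 46.0476 * 3.1203 = 370.6971

370.6971 units


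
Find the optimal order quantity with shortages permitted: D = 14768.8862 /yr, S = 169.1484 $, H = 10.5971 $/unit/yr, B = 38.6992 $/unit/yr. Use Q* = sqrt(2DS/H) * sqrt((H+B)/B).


sqrt(2DS/H) = 686.6403
sqrt((H+B)/B) = 1.1286
Q* = 686.6403 * 1.1286 = 774.9710

774.9710 units


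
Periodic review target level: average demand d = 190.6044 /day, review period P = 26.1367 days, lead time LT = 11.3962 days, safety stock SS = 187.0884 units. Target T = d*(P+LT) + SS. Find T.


P + LT = 37.5329
d*(P+LT) = 190.6044 * 37.5329 = 7153.9359
T = 7153.9359 + 187.0884 = 7341.0243

7341.0243 units


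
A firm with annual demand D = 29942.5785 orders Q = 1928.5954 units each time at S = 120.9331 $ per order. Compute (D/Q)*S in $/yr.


Number of orders = D/Q = 15.5256
Cost = 15.5256 * 120.9331 = 1877.5575

1877.5575 $/yr


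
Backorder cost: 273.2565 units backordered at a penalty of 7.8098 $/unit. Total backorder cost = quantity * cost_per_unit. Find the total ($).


Total = 273.2565 * 7.8098 = 2134.0786

2134.0786 $


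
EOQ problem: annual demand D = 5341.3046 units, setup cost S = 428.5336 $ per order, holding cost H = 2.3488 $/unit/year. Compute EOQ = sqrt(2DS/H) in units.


2*D*S = 2 * 5341.3046 * 428.5336 = 4577856.9779
2*D*S/H = 1949019.4899
EOQ = sqrt(1949019.4899) = 1396.0729

1396.0729 units


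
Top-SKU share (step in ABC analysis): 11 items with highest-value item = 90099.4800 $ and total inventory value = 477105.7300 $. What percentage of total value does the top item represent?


Top item = 90099.4800
Total = 477105.7300
Percentage = 90099.4800 / 477105.7300 * 100 = 18.8846

18.8846%


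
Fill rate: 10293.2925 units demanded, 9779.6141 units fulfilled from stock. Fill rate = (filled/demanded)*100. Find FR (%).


FR = 9779.6141 / 10293.2925 * 100 = 95.0096

95.0096%


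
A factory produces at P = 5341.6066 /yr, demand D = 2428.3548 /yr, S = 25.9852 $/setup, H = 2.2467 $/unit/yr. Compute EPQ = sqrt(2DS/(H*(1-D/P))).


1 - D/P = 1 - 0.4546 = 0.5454
H*(1-D/P) = 1.2253
2DS = 126202.5703
EPQ = sqrt(102995.2014) = 320.9287

320.9287 units


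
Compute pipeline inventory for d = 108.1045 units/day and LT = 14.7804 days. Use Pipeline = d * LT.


Pipeline = 108.1045 * 14.7804 = 1597.8278

1597.8278 units


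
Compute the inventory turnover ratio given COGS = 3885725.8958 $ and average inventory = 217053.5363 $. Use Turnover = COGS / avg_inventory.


Turnover = 3885725.8958 / 217053.5363 = 17.9022

17.9022


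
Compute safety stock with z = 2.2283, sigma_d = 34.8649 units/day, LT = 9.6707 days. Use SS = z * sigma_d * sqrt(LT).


sqrt(LT) = sqrt(9.6707) = 3.1098
SS = 2.2283 * 34.8649 * 3.1098 = 241.5967

241.5967 units


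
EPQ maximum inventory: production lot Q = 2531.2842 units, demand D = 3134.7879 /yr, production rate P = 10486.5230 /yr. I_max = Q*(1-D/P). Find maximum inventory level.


D/P = 0.2989
1 - D/P = 0.7011
I_max = 2531.2842 * 0.7011 = 1774.5950

1774.5950 units


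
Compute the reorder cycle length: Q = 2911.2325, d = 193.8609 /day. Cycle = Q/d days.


Cycle = 2911.2325 / 193.8609 = 15.0171

15.0171 days


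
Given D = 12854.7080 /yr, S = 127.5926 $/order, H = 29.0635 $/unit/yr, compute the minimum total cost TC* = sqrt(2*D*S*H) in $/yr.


2*D*S*H = 95337906.7590
TC* = sqrt(95337906.7590) = 9764.1132

9764.1132 $/yr


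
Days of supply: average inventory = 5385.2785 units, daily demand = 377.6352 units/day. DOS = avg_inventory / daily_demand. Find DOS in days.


DOS = 5385.2785 / 377.6352 = 14.2605

14.2605 days


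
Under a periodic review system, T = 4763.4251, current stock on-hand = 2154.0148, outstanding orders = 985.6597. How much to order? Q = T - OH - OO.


Inventory position = OH + OO = 2154.0148 + 985.6597 = 3139.6745
Q = 4763.4251 - 3139.6745 = 1623.7506

1623.7506 units


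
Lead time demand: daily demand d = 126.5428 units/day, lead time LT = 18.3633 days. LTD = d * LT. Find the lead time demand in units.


LTD = 126.5428 * 18.3633 = 2323.7434

2323.7434 units


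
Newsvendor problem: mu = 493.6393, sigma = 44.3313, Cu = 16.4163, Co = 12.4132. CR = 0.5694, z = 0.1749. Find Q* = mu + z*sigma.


CR = Cu/(Cu+Co) = 16.4163/(16.4163+12.4132) = 0.5694
z = 0.1749
Q* = 493.6393 + 0.1749 * 44.3313 = 501.3928

501.3928 units


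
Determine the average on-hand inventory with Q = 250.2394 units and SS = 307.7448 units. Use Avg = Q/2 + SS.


Q/2 = 125.1197
Avg = 125.1197 + 307.7448 = 432.8645

432.8645 units


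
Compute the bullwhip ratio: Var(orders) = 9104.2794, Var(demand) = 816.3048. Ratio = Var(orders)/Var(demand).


BW = 9104.2794 / 816.3048 = 11.1530

11.1530


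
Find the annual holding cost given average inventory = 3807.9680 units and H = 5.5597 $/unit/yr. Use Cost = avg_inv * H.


Cost = 3807.9680 * 5.5597 = 21171.1597

21171.1597 $/yr


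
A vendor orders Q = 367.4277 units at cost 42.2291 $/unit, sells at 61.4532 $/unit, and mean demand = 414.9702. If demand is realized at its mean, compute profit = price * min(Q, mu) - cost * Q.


Sales at mu = min(367.4277, 414.9702) = 367.4277
Revenue = 61.4532 * 367.4277 = 22579.6079
Total cost = 42.2291 * 367.4277 = 15516.1411
Profit = 22579.6079 - 15516.1411 = 7063.4668

7063.4668 $


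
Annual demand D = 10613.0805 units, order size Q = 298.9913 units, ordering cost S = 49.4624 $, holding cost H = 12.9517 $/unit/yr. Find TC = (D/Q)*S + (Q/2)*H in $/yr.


Ordering cost = D*S/Q = 1755.7315
Holding cost = Q*H/2 = 1936.2228
TC = 1755.7315 + 1936.2228 = 3691.9543

3691.9543 $/yr


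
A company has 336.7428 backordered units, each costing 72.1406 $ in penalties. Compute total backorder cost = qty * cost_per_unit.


Total = 336.7428 * 72.1406 = 24292.8276

24292.8276 $


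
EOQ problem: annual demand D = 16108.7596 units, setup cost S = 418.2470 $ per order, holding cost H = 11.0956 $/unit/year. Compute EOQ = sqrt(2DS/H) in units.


2*D*S = 2 * 16108.7596 * 418.2470 = 13474880.7528
2*D*S/H = 1214434.6185
EOQ = sqrt(1214434.6185) = 1102.0139

1102.0139 units


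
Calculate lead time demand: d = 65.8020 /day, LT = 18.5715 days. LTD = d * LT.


LTD = 65.8020 * 18.5715 = 1222.0418

1222.0418 units


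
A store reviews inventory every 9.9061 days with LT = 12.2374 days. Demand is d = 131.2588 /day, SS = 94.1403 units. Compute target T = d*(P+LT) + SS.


P + LT = 22.1435
d*(P+LT) = 131.2588 * 22.1435 = 2906.5292
T = 2906.5292 + 94.1403 = 3000.6695

3000.6695 units


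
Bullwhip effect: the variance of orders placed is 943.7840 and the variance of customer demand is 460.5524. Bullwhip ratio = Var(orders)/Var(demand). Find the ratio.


BW = 943.7840 / 460.5524 = 2.0492

2.0492


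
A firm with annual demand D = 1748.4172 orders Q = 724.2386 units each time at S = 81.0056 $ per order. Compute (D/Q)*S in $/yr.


Number of orders = D/Q = 2.4141
Cost = 2.4141 * 81.0056 = 195.5593

195.5593 $/yr


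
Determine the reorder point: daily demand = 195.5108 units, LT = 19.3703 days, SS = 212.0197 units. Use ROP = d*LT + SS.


d*LT = 195.5108 * 19.3703 = 3787.1028
ROP = 3787.1028 + 212.0197 = 3999.1225

3999.1225 units


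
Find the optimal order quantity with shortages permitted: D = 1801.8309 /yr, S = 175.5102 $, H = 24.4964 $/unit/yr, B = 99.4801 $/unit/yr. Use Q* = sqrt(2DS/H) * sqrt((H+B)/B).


sqrt(2DS/H) = 160.6838
sqrt((H+B)/B) = 1.1164
Q* = 160.6838 * 1.1164 = 179.3798

179.3798 units


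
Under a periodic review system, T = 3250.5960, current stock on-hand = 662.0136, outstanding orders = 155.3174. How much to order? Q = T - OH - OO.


Inventory position = OH + OO = 662.0136 + 155.3174 = 817.3310
Q = 3250.5960 - 817.3310 = 2433.2650

2433.2650 units


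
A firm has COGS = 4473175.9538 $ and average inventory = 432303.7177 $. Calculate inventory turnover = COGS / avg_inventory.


Turnover = 4473175.9538 / 432303.7177 = 10.3473

10.3473


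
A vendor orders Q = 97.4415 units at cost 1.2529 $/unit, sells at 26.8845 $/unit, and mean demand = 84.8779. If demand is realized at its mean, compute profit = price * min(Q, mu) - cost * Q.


Sales at mu = min(97.4415, 84.8779) = 84.8779
Revenue = 26.8845 * 84.8779 = 2281.8999
Total cost = 1.2529 * 97.4415 = 122.0845
Profit = 2281.8999 - 122.0845 = 2159.8154

2159.8154 $


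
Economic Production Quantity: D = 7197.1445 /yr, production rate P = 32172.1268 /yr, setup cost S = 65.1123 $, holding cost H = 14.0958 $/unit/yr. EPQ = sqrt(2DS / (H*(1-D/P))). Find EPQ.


1 - D/P = 1 - 0.2237 = 0.7763
H*(1-D/P) = 10.9425
2DS = 937245.2637
EPQ = sqrt(85652.1183) = 292.6638

292.6638 units


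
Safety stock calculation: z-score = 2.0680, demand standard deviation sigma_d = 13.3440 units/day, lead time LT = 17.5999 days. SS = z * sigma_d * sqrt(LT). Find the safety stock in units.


sqrt(LT) = sqrt(17.5999) = 4.1952
SS = 2.0680 * 13.3440 * 4.1952 = 115.7688

115.7688 units


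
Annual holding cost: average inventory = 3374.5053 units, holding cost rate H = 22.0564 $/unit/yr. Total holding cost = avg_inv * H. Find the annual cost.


Cost = 3374.5053 * 22.0564 = 74429.4387

74429.4387 $/yr


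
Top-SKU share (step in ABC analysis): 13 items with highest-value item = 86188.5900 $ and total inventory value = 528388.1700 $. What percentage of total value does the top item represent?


Top item = 86188.5900
Total = 528388.1700
Percentage = 86188.5900 / 528388.1700 * 100 = 16.3116

16.3116%


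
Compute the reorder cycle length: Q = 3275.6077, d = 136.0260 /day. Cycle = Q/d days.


Cycle = 3275.6077 / 136.0260 = 24.0807

24.0807 days


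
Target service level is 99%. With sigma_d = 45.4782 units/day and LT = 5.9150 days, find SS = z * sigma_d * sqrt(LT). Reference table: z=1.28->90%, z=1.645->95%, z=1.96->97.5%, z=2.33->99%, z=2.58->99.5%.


From the table, SL = 99% corresponds to z = 2.33
sqrt(LT) = sqrt(5.9150) = 2.4321
SS = 2.33 * 45.4782 * 2.4321 = 257.7131

257.7131 units


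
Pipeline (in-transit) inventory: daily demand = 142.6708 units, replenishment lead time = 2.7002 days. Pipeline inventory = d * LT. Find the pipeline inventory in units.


Pipeline = 142.6708 * 2.7002 = 385.2397

385.2397 units


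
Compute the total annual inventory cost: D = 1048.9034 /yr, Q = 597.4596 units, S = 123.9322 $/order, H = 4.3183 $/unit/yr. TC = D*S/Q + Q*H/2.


Ordering cost = D*S/Q = 217.5761
Holding cost = Q*H/2 = 1290.0049
TC = 217.5761 + 1290.0049 = 1507.5810

1507.5810 $/yr


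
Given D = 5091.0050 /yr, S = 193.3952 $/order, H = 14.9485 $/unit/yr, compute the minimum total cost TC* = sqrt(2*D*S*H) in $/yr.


2*D*S*H = 29435866.5845
TC* = sqrt(29435866.5845) = 5425.4831

5425.4831 $/yr


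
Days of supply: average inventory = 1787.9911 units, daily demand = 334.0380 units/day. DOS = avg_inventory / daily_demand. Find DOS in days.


DOS = 1787.9911 / 334.0380 = 5.3527

5.3527 days


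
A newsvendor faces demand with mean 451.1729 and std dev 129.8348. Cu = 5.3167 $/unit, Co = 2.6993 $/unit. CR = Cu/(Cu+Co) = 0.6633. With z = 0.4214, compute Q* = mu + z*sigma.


CR = Cu/(Cu+Co) = 5.3167/(5.3167+2.6993) = 0.6633
z = 0.4214
Q* = 451.1729 + 0.4214 * 129.8348 = 505.8853

505.8853 units


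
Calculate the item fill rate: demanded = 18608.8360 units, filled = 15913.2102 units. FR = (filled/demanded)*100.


FR = 15913.2102 / 18608.8360 * 100 = 85.5143

85.5143%


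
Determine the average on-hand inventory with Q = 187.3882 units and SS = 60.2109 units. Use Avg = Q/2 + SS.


Q/2 = 93.6941
Avg = 93.6941 + 60.2109 = 153.9050

153.9050 units


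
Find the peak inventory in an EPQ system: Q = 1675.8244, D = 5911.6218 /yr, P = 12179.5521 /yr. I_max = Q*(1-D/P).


D/P = 0.4854
1 - D/P = 0.5146
I_max = 1675.8244 * 0.5146 = 862.4250

862.4250 units


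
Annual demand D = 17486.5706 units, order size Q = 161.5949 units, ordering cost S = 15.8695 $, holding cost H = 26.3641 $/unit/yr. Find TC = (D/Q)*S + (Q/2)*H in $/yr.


Ordering cost = D*S/Q = 1717.2765
Holding cost = Q*H/2 = 2130.1521
TC = 1717.2765 + 2130.1521 = 3847.4286

3847.4286 $/yr


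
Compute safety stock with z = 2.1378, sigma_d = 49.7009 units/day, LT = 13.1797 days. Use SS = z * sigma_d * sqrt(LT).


sqrt(LT) = sqrt(13.1797) = 3.6304
SS = 2.1378 * 49.7009 * 3.6304 = 385.7306

385.7306 units


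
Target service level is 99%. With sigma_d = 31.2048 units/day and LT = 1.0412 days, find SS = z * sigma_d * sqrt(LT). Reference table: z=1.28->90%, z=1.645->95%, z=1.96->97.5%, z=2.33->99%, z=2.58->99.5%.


From the table, SL = 99% corresponds to z = 2.33
sqrt(LT) = sqrt(1.0412) = 1.0204
SS = 2.33 * 31.2048 * 1.0204 = 74.1898

74.1898 units


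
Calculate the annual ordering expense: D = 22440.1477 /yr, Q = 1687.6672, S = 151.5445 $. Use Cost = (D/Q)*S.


Number of orders = D/Q = 13.2965
Cost = 13.2965 * 151.5445 = 2015.0187

2015.0187 $/yr


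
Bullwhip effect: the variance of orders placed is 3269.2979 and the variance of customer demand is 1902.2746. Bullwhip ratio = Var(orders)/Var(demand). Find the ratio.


BW = 3269.2979 / 1902.2746 = 1.7186

1.7186


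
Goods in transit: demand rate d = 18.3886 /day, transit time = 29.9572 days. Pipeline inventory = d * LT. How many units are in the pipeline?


Pipeline = 18.3886 * 29.9572 = 550.8710

550.8710 units


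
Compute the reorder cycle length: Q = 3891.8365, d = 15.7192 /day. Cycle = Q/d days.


Cycle = 3891.8365 / 15.7192 = 247.5849

247.5849 days


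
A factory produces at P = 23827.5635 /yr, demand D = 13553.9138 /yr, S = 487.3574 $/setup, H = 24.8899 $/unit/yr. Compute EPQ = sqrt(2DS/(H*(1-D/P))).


1 - D/P = 1 - 0.5688 = 0.4312
H*(1-D/P) = 10.7317
2DS = 13211200.3788
EPQ = sqrt(1231045.2309) = 1109.5248

1109.5248 units


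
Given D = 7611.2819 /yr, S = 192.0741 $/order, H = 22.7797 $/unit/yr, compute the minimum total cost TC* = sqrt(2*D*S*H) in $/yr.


2*D*S*H = 66604659.1451
TC* = sqrt(66604659.1451) = 8161.1678

8161.1678 $/yr


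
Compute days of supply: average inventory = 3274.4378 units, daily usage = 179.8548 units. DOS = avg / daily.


DOS = 3274.4378 / 179.8548 = 18.2060

18.2060 days


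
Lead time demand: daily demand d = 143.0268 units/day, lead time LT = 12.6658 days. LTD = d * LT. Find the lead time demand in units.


LTD = 143.0268 * 12.6658 = 1811.5488

1811.5488 units


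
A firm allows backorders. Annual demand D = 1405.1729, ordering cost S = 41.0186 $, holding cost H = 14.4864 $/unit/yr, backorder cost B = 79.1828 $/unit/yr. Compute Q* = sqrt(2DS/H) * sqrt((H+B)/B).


sqrt(2DS/H) = 89.2052
sqrt((H+B)/B) = 1.0876
Q* = 89.2052 * 1.0876 = 97.0226

97.0226 units


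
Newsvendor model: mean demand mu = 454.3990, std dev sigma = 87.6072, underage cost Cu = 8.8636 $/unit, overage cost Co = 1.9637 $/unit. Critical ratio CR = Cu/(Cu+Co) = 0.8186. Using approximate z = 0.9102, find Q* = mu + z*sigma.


CR = Cu/(Cu+Co) = 8.8636/(8.8636+1.9637) = 0.8186
z = 0.9102
Q* = 454.3990 + 0.9102 * 87.6072 = 534.1391

534.1391 units


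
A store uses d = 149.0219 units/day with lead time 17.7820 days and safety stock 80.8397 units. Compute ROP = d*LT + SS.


d*LT = 149.0219 * 17.7820 = 2649.9074
ROP = 2649.9074 + 80.8397 = 2730.7471

2730.7471 units


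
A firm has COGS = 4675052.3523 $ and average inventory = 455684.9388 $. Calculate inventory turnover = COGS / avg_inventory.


Turnover = 4675052.3523 / 455684.9388 = 10.2594

10.2594


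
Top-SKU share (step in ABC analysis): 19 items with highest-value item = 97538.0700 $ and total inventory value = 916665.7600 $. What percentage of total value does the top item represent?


Top item = 97538.0700
Total = 916665.7600
Percentage = 97538.0700 / 916665.7600 * 100 = 10.6405

10.6405%


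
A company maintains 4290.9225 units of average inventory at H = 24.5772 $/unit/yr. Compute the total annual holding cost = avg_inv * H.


Cost = 4290.9225 * 24.5772 = 105458.8605

105458.8605 $/yr


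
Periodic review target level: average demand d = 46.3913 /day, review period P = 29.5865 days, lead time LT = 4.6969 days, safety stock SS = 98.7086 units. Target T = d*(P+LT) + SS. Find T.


P + LT = 34.2834
d*(P+LT) = 46.3913 * 34.2834 = 1590.4515
T = 1590.4515 + 98.7086 = 1689.1601

1689.1601 units


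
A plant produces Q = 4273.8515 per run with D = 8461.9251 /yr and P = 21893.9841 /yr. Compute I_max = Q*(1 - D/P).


D/P = 0.3865
1 - D/P = 0.6135
I_max = 4273.8515 * 0.6135 = 2622.0274

2622.0274 units


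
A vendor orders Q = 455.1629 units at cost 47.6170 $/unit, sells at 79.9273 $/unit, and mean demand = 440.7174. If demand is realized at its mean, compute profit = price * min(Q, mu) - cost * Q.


Sales at mu = min(455.1629, 440.7174) = 440.7174
Revenue = 79.9273 * 440.7174 = 35225.3518
Total cost = 47.6170 * 455.1629 = 21673.4918
Profit = 35225.3518 - 21673.4918 = 13551.8600

13551.8600 $


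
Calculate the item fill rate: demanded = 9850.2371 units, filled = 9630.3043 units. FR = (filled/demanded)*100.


FR = 9630.3043 / 9850.2371 * 100 = 97.7672

97.7672%


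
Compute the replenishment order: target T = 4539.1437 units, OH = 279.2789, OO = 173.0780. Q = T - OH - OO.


Inventory position = OH + OO = 279.2789 + 173.0780 = 452.3569
Q = 4539.1437 - 452.3569 = 4086.7868

4086.7868 units


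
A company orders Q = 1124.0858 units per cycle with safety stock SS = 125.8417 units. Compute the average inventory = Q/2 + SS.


Q/2 = 562.0429
Avg = 562.0429 + 125.8417 = 687.8846

687.8846 units


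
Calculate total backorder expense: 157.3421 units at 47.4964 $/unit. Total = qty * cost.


Total = 157.3421 * 47.4964 = 7473.1833

7473.1833 $


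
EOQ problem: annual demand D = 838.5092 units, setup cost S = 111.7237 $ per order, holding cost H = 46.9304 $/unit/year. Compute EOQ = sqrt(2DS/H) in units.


2*D*S = 2 * 838.5092 * 111.7237 = 187362.7006
2*D*S/H = 3992.3525
EOQ = sqrt(3992.3525) = 63.1851

63.1851 units


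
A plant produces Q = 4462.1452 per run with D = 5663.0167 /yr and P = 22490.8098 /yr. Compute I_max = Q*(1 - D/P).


D/P = 0.2518
1 - D/P = 0.7482
I_max = 4462.1452 * 0.7482 = 3338.6106

3338.6106 units


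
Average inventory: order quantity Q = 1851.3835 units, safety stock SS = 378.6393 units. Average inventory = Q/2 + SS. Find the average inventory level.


Q/2 = 925.6917
Avg = 925.6917 + 378.6393 = 1304.3311

1304.3311 units


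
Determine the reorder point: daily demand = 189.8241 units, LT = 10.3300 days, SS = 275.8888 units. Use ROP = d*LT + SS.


d*LT = 189.8241 * 10.3300 = 1960.8830
ROP = 1960.8830 + 275.8888 = 2236.7718

2236.7718 units


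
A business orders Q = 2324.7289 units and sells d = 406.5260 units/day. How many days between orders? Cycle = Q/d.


Cycle = 2324.7289 / 406.5260 = 5.7185

5.7185 days


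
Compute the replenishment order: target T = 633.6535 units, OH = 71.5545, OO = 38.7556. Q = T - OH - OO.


Inventory position = OH + OO = 71.5545 + 38.7556 = 110.3101
Q = 633.6535 - 110.3101 = 523.3434

523.3434 units


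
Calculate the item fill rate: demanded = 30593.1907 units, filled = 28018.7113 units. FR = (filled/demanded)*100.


FR = 28018.7113 / 30593.1907 * 100 = 91.5848

91.5848%


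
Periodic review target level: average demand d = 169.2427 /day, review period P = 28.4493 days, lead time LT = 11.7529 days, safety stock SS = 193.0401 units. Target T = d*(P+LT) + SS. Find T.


P + LT = 40.2022
d*(P+LT) = 169.2427 * 40.2022 = 6803.9289
T = 6803.9289 + 193.0401 = 6996.9690

6996.9690 units


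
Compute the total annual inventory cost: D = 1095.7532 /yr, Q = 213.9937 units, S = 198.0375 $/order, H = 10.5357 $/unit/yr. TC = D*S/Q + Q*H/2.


Ordering cost = D*S/Q = 1014.0496
Holding cost = Q*H/2 = 1127.2867
TC = 1014.0496 + 1127.2867 = 2141.3363

2141.3363 $/yr


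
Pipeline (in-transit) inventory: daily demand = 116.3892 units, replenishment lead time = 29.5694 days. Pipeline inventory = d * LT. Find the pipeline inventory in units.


Pipeline = 116.3892 * 29.5694 = 3441.5588

3441.5588 units


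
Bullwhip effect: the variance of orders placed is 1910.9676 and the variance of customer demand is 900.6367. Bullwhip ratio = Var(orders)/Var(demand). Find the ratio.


BW = 1910.9676 / 900.6367 = 2.1218

2.1218


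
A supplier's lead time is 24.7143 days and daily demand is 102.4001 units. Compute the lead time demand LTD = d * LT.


LTD = 102.4001 * 24.7143 = 2530.7468

2530.7468 units


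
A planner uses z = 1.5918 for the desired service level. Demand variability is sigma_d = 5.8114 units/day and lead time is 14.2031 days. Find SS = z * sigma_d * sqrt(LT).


sqrt(LT) = sqrt(14.2031) = 3.7687
SS = 1.5918 * 5.8114 * 3.7687 = 34.8627

34.8627 units


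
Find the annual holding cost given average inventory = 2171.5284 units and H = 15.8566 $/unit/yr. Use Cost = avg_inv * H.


Cost = 2171.5284 * 15.8566 = 34433.0572

34433.0572 $/yr


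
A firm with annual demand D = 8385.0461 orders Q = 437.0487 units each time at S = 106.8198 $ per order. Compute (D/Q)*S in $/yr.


Number of orders = D/Q = 19.1856
Cost = 19.1856 * 106.8198 = 2049.4031

2049.4031 $/yr


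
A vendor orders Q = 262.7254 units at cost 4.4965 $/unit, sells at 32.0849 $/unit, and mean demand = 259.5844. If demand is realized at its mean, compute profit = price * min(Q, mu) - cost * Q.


Sales at mu = min(262.7254, 259.5844) = 259.5844
Revenue = 32.0849 * 259.5844 = 8328.7395
Total cost = 4.4965 * 262.7254 = 1181.3448
Profit = 8328.7395 - 1181.3448 = 7147.3948

7147.3948 $


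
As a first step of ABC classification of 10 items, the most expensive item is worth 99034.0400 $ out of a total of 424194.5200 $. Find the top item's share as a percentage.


Top item = 99034.0400
Total = 424194.5200
Percentage = 99034.0400 / 424194.5200 * 100 = 23.3464

23.3464%


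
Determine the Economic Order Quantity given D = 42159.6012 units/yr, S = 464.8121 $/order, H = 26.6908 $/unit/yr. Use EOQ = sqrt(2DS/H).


2*D*S = 2 * 42159.6012 * 464.8121 = 39192585.5379
2*D*S/H = 1468393.0619
EOQ = sqrt(1468393.0619) = 1211.7727

1211.7727 units


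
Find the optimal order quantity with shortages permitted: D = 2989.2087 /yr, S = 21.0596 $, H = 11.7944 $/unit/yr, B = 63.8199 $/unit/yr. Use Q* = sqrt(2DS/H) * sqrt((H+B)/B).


sqrt(2DS/H) = 103.3190
sqrt((H+B)/B) = 1.0885
Q* = 103.3190 * 1.0885 = 112.4616

112.4616 units


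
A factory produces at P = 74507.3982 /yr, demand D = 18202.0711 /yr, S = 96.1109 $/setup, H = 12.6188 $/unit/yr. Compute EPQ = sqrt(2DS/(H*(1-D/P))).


1 - D/P = 1 - 0.2443 = 0.7557
H*(1-D/P) = 9.5360
2DS = 3498834.8706
EPQ = sqrt(366906.4119) = 605.7280

605.7280 units
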